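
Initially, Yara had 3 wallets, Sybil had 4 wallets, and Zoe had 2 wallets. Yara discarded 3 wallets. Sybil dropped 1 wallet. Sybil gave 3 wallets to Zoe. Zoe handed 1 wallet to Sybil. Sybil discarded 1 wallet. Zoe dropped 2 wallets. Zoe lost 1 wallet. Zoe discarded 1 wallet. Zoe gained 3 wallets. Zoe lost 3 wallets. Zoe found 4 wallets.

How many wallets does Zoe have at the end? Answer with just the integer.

Tracking counts step by step:
Start: Yara=3, Sybil=4, Zoe=2
Event 1 (Yara -3): Yara: 3 -> 0. State: Yara=0, Sybil=4, Zoe=2
Event 2 (Sybil -1): Sybil: 4 -> 3. State: Yara=0, Sybil=3, Zoe=2
Event 3 (Sybil -> Zoe, 3): Sybil: 3 -> 0, Zoe: 2 -> 5. State: Yara=0, Sybil=0, Zoe=5
Event 4 (Zoe -> Sybil, 1): Zoe: 5 -> 4, Sybil: 0 -> 1. State: Yara=0, Sybil=1, Zoe=4
Event 5 (Sybil -1): Sybil: 1 -> 0. State: Yara=0, Sybil=0, Zoe=4
Event 6 (Zoe -2): Zoe: 4 -> 2. State: Yara=0, Sybil=0, Zoe=2
Event 7 (Zoe -1): Zoe: 2 -> 1. State: Yara=0, Sybil=0, Zoe=1
Event 8 (Zoe -1): Zoe: 1 -> 0. State: Yara=0, Sybil=0, Zoe=0
Event 9 (Zoe +3): Zoe: 0 -> 3. State: Yara=0, Sybil=0, Zoe=3
Event 10 (Zoe -3): Zoe: 3 -> 0. State: Yara=0, Sybil=0, Zoe=0
Event 11 (Zoe +4): Zoe: 0 -> 4. State: Yara=0, Sybil=0, Zoe=4

Zoe's final count: 4

Answer: 4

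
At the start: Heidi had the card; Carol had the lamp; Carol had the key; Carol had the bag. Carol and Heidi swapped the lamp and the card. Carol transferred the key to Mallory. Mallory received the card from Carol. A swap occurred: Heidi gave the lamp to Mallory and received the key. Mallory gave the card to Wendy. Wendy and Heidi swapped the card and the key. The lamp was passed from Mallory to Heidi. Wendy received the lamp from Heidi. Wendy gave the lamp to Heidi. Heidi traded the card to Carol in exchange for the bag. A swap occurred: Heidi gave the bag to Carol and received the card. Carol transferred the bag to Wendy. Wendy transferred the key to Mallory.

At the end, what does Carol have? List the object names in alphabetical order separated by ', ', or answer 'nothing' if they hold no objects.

Answer: nothing

Derivation:
Tracking all object holders:
Start: card:Heidi, lamp:Carol, key:Carol, bag:Carol
Event 1 (swap lamp<->card: now lamp:Heidi, card:Carol). State: card:Carol, lamp:Heidi, key:Carol, bag:Carol
Event 2 (give key: Carol -> Mallory). State: card:Carol, lamp:Heidi, key:Mallory, bag:Carol
Event 3 (give card: Carol -> Mallory). State: card:Mallory, lamp:Heidi, key:Mallory, bag:Carol
Event 4 (swap lamp<->key: now lamp:Mallory, key:Heidi). State: card:Mallory, lamp:Mallory, key:Heidi, bag:Carol
Event 5 (give card: Mallory -> Wendy). State: card:Wendy, lamp:Mallory, key:Heidi, bag:Carol
Event 6 (swap card<->key: now card:Heidi, key:Wendy). State: card:Heidi, lamp:Mallory, key:Wendy, bag:Carol
Event 7 (give lamp: Mallory -> Heidi). State: card:Heidi, lamp:Heidi, key:Wendy, bag:Carol
Event 8 (give lamp: Heidi -> Wendy). State: card:Heidi, lamp:Wendy, key:Wendy, bag:Carol
Event 9 (give lamp: Wendy -> Heidi). State: card:Heidi, lamp:Heidi, key:Wendy, bag:Carol
Event 10 (swap card<->bag: now card:Carol, bag:Heidi). State: card:Carol, lamp:Heidi, key:Wendy, bag:Heidi
Event 11 (swap bag<->card: now bag:Carol, card:Heidi). State: card:Heidi, lamp:Heidi, key:Wendy, bag:Carol
Event 12 (give bag: Carol -> Wendy). State: card:Heidi, lamp:Heidi, key:Wendy, bag:Wendy
Event 13 (give key: Wendy -> Mallory). State: card:Heidi, lamp:Heidi, key:Mallory, bag:Wendy

Final state: card:Heidi, lamp:Heidi, key:Mallory, bag:Wendy
Carol holds: (nothing).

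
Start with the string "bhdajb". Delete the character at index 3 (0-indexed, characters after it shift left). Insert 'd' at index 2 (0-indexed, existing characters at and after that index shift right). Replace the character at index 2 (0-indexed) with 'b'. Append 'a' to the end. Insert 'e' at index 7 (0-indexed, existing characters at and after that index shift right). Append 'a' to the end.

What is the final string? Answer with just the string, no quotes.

Applying each edit step by step:
Start: "bhdajb"
Op 1 (delete idx 3 = 'a'): "bhdajb" -> "bhdjb"
Op 2 (insert 'd' at idx 2): "bhdjb" -> "bhddjb"
Op 3 (replace idx 2: 'd' -> 'b'): "bhddjb" -> "bhbdjb"
Op 4 (append 'a'): "bhbdjb" -> "bhbdjba"
Op 5 (insert 'e' at idx 7): "bhbdjba" -> "bhbdjbae"
Op 6 (append 'a'): "bhbdjbae" -> "bhbdjbaea"

Answer: bhbdjbaea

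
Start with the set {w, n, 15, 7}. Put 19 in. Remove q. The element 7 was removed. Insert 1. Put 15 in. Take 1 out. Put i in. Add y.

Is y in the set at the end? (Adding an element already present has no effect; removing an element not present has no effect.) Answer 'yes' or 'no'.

Tracking the set through each operation:
Start: {15, 7, n, w}
Event 1 (add 19): added. Set: {15, 19, 7, n, w}
Event 2 (remove q): not present, no change. Set: {15, 19, 7, n, w}
Event 3 (remove 7): removed. Set: {15, 19, n, w}
Event 4 (add 1): added. Set: {1, 15, 19, n, w}
Event 5 (add 15): already present, no change. Set: {1, 15, 19, n, w}
Event 6 (remove 1): removed. Set: {15, 19, n, w}
Event 7 (add i): added. Set: {15, 19, i, n, w}
Event 8 (add y): added. Set: {15, 19, i, n, w, y}

Final set: {15, 19, i, n, w, y} (size 6)
y is in the final set.

Answer: yes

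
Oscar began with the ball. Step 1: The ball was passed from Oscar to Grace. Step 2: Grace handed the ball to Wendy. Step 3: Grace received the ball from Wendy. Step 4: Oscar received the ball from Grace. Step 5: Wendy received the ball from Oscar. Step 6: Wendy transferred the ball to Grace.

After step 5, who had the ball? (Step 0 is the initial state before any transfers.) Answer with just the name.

Answer: Wendy

Derivation:
Tracking the ball holder through step 5:
After step 0 (start): Oscar
After step 1: Grace
After step 2: Wendy
After step 3: Grace
After step 4: Oscar
After step 5: Wendy

At step 5, the holder is Wendy.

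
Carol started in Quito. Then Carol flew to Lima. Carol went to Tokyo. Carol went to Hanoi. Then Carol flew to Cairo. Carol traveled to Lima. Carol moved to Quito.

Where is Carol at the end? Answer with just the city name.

Answer: Quito

Derivation:
Tracking Carol's location:
Start: Carol is in Quito.
After move 1: Quito -> Lima. Carol is in Lima.
After move 2: Lima -> Tokyo. Carol is in Tokyo.
After move 3: Tokyo -> Hanoi. Carol is in Hanoi.
After move 4: Hanoi -> Cairo. Carol is in Cairo.
After move 5: Cairo -> Lima. Carol is in Lima.
After move 6: Lima -> Quito. Carol is in Quito.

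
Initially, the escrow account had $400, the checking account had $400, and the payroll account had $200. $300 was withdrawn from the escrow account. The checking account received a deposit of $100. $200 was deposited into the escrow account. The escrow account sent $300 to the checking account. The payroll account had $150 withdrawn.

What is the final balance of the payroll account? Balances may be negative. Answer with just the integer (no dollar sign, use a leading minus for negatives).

Tracking account balances step by step:
Start: escrow=400, checking=400, payroll=200
Event 1 (withdraw 300 from escrow): escrow: 400 - 300 = 100. Balances: escrow=100, checking=400, payroll=200
Event 2 (deposit 100 to checking): checking: 400 + 100 = 500. Balances: escrow=100, checking=500, payroll=200
Event 3 (deposit 200 to escrow): escrow: 100 + 200 = 300. Balances: escrow=300, checking=500, payroll=200
Event 4 (transfer 300 escrow -> checking): escrow: 300 - 300 = 0, checking: 500 + 300 = 800. Balances: escrow=0, checking=800, payroll=200
Event 5 (withdraw 150 from payroll): payroll: 200 - 150 = 50. Balances: escrow=0, checking=800, payroll=50

Final balance of payroll: 50

Answer: 50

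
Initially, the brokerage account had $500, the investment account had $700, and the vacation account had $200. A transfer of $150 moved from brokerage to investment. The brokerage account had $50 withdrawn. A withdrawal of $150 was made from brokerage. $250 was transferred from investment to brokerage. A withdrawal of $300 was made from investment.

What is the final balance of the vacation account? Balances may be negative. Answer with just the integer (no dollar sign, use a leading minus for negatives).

Tracking account balances step by step:
Start: brokerage=500, investment=700, vacation=200
Event 1 (transfer 150 brokerage -> investment): brokerage: 500 - 150 = 350, investment: 700 + 150 = 850. Balances: brokerage=350, investment=850, vacation=200
Event 2 (withdraw 50 from brokerage): brokerage: 350 - 50 = 300. Balances: brokerage=300, investment=850, vacation=200
Event 3 (withdraw 150 from brokerage): brokerage: 300 - 150 = 150. Balances: brokerage=150, investment=850, vacation=200
Event 4 (transfer 250 investment -> brokerage): investment: 850 - 250 = 600, brokerage: 150 + 250 = 400. Balances: brokerage=400, investment=600, vacation=200
Event 5 (withdraw 300 from investment): investment: 600 - 300 = 300. Balances: brokerage=400, investment=300, vacation=200

Final balance of vacation: 200

Answer: 200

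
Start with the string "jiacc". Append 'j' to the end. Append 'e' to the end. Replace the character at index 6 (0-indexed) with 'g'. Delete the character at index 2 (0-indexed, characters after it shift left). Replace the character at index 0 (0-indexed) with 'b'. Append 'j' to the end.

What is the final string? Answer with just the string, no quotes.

Applying each edit step by step:
Start: "jiacc"
Op 1 (append 'j'): "jiacc" -> "jiaccj"
Op 2 (append 'e'): "jiaccj" -> "jiaccje"
Op 3 (replace idx 6: 'e' -> 'g'): "jiaccje" -> "jiaccjg"
Op 4 (delete idx 2 = 'a'): "jiaccjg" -> "jiccjg"
Op 5 (replace idx 0: 'j' -> 'b'): "jiccjg" -> "biccjg"
Op 6 (append 'j'): "biccjg" -> "biccjgj"

Answer: biccjgj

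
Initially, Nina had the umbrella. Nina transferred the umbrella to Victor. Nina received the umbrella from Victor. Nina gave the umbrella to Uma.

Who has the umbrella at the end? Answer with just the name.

Answer: Uma

Derivation:
Tracking the umbrella through each event:
Start: Nina has the umbrella.
After event 1: Victor has the umbrella.
After event 2: Nina has the umbrella.
After event 3: Uma has the umbrella.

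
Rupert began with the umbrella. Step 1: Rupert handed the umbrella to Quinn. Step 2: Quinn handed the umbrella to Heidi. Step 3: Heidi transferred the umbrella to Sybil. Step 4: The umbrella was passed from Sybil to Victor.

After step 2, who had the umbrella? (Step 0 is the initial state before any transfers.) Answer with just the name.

Tracking the umbrella holder through step 2:
After step 0 (start): Rupert
After step 1: Quinn
After step 2: Heidi

At step 2, the holder is Heidi.

Answer: Heidi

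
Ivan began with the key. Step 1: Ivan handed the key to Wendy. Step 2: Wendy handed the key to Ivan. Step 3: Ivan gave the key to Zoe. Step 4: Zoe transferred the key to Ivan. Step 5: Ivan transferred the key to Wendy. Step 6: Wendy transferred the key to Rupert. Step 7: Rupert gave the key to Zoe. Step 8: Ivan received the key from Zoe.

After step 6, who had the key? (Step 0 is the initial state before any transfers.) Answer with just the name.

Answer: Rupert

Derivation:
Tracking the key holder through step 6:
After step 0 (start): Ivan
After step 1: Wendy
After step 2: Ivan
After step 3: Zoe
After step 4: Ivan
After step 5: Wendy
After step 6: Rupert

At step 6, the holder is Rupert.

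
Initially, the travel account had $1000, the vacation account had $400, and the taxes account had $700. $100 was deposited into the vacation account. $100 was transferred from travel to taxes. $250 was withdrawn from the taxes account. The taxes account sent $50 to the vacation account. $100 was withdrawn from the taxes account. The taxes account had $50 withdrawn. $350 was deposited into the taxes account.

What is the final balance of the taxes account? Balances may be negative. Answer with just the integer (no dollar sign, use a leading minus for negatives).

Answer: 700

Derivation:
Tracking account balances step by step:
Start: travel=1000, vacation=400, taxes=700
Event 1 (deposit 100 to vacation): vacation: 400 + 100 = 500. Balances: travel=1000, vacation=500, taxes=700
Event 2 (transfer 100 travel -> taxes): travel: 1000 - 100 = 900, taxes: 700 + 100 = 800. Balances: travel=900, vacation=500, taxes=800
Event 3 (withdraw 250 from taxes): taxes: 800 - 250 = 550. Balances: travel=900, vacation=500, taxes=550
Event 4 (transfer 50 taxes -> vacation): taxes: 550 - 50 = 500, vacation: 500 + 50 = 550. Balances: travel=900, vacation=550, taxes=500
Event 5 (withdraw 100 from taxes): taxes: 500 - 100 = 400. Balances: travel=900, vacation=550, taxes=400
Event 6 (withdraw 50 from taxes): taxes: 400 - 50 = 350. Balances: travel=900, vacation=550, taxes=350
Event 7 (deposit 350 to taxes): taxes: 350 + 350 = 700. Balances: travel=900, vacation=550, taxes=700

Final balance of taxes: 700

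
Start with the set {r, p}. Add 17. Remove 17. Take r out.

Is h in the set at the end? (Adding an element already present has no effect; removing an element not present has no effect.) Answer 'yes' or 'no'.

Answer: no

Derivation:
Tracking the set through each operation:
Start: {p, r}
Event 1 (add 17): added. Set: {17, p, r}
Event 2 (remove 17): removed. Set: {p, r}
Event 3 (remove r): removed. Set: {p}

Final set: {p} (size 1)
h is NOT in the final set.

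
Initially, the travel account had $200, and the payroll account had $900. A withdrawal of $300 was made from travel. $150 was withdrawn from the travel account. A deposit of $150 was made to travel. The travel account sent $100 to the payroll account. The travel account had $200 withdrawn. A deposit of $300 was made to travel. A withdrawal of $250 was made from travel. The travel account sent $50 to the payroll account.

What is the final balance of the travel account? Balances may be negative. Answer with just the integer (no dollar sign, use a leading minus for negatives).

Tracking account balances step by step:
Start: travel=200, payroll=900
Event 1 (withdraw 300 from travel): travel: 200 - 300 = -100. Balances: travel=-100, payroll=900
Event 2 (withdraw 150 from travel): travel: -100 - 150 = -250. Balances: travel=-250, payroll=900
Event 3 (deposit 150 to travel): travel: -250 + 150 = -100. Balances: travel=-100, payroll=900
Event 4 (transfer 100 travel -> payroll): travel: -100 - 100 = -200, payroll: 900 + 100 = 1000. Balances: travel=-200, payroll=1000
Event 5 (withdraw 200 from travel): travel: -200 - 200 = -400. Balances: travel=-400, payroll=1000
Event 6 (deposit 300 to travel): travel: -400 + 300 = -100. Balances: travel=-100, payroll=1000
Event 7 (withdraw 250 from travel): travel: -100 - 250 = -350. Balances: travel=-350, payroll=1000
Event 8 (transfer 50 travel -> payroll): travel: -350 - 50 = -400, payroll: 1000 + 50 = 1050. Balances: travel=-400, payroll=1050

Final balance of travel: -400

Answer: -400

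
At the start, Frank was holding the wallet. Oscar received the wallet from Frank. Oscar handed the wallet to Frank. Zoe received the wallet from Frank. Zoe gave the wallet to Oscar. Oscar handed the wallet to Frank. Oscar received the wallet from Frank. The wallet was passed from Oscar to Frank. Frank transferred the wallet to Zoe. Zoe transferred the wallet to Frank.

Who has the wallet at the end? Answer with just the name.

Answer: Frank

Derivation:
Tracking the wallet through each event:
Start: Frank has the wallet.
After event 1: Oscar has the wallet.
After event 2: Frank has the wallet.
After event 3: Zoe has the wallet.
After event 4: Oscar has the wallet.
After event 5: Frank has the wallet.
After event 6: Oscar has the wallet.
After event 7: Frank has the wallet.
After event 8: Zoe has the wallet.
After event 9: Frank has the wallet.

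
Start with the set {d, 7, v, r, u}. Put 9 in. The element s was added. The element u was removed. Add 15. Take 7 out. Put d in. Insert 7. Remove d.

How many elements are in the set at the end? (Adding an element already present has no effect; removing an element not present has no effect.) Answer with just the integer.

Answer: 6

Derivation:
Tracking the set through each operation:
Start: {7, d, r, u, v}
Event 1 (add 9): added. Set: {7, 9, d, r, u, v}
Event 2 (add s): added. Set: {7, 9, d, r, s, u, v}
Event 3 (remove u): removed. Set: {7, 9, d, r, s, v}
Event 4 (add 15): added. Set: {15, 7, 9, d, r, s, v}
Event 5 (remove 7): removed. Set: {15, 9, d, r, s, v}
Event 6 (add d): already present, no change. Set: {15, 9, d, r, s, v}
Event 7 (add 7): added. Set: {15, 7, 9, d, r, s, v}
Event 8 (remove d): removed. Set: {15, 7, 9, r, s, v}

Final set: {15, 7, 9, r, s, v} (size 6)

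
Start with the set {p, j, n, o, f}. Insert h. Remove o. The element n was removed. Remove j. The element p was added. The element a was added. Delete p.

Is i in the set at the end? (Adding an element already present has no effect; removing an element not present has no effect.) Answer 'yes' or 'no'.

Answer: no

Derivation:
Tracking the set through each operation:
Start: {f, j, n, o, p}
Event 1 (add h): added. Set: {f, h, j, n, o, p}
Event 2 (remove o): removed. Set: {f, h, j, n, p}
Event 3 (remove n): removed. Set: {f, h, j, p}
Event 4 (remove j): removed. Set: {f, h, p}
Event 5 (add p): already present, no change. Set: {f, h, p}
Event 6 (add a): added. Set: {a, f, h, p}
Event 7 (remove p): removed. Set: {a, f, h}

Final set: {a, f, h} (size 3)
i is NOT in the final set.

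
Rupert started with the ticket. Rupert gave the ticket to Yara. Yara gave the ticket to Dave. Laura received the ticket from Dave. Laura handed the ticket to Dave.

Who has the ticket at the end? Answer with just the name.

Tracking the ticket through each event:
Start: Rupert has the ticket.
After event 1: Yara has the ticket.
After event 2: Dave has the ticket.
After event 3: Laura has the ticket.
After event 4: Dave has the ticket.

Answer: Dave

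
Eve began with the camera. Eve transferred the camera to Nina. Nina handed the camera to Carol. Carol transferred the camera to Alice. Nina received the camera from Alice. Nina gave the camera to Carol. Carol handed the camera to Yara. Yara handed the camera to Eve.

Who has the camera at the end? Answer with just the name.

Answer: Eve

Derivation:
Tracking the camera through each event:
Start: Eve has the camera.
After event 1: Nina has the camera.
After event 2: Carol has the camera.
After event 3: Alice has the camera.
After event 4: Nina has the camera.
After event 5: Carol has the camera.
After event 6: Yara has the camera.
After event 7: Eve has the camera.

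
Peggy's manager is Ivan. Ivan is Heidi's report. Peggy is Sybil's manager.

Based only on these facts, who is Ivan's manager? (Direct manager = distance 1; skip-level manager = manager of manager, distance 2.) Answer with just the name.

Answer: Heidi

Derivation:
Reconstructing the manager chain from the given facts:
  Heidi -> Ivan -> Peggy -> Sybil
(each arrow means 'manager of the next')
Positions in the chain (0 = top):
  position of Heidi: 0
  position of Ivan: 1
  position of Peggy: 2
  position of Sybil: 3

Ivan is at position 1; the manager is 1 step up the chain, i.e. position 0: Heidi.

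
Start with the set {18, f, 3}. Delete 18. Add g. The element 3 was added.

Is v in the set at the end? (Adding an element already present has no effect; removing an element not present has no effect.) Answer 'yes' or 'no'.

Tracking the set through each operation:
Start: {18, 3, f}
Event 1 (remove 18): removed. Set: {3, f}
Event 2 (add g): added. Set: {3, f, g}
Event 3 (add 3): already present, no change. Set: {3, f, g}

Final set: {3, f, g} (size 3)
v is NOT in the final set.

Answer: no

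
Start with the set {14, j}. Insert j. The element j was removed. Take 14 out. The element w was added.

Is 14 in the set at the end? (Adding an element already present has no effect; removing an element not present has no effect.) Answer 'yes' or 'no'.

Tracking the set through each operation:
Start: {14, j}
Event 1 (add j): already present, no change. Set: {14, j}
Event 2 (remove j): removed. Set: {14}
Event 3 (remove 14): removed. Set: {}
Event 4 (add w): added. Set: {w}

Final set: {w} (size 1)
14 is NOT in the final set.

Answer: no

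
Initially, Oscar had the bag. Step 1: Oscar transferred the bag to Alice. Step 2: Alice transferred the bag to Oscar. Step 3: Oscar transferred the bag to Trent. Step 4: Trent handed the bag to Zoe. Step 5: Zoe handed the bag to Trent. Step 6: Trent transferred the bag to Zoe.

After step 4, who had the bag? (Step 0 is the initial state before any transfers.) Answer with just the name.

Tracking the bag holder through step 4:
After step 0 (start): Oscar
After step 1: Alice
After step 2: Oscar
After step 3: Trent
After step 4: Zoe

At step 4, the holder is Zoe.

Answer: Zoe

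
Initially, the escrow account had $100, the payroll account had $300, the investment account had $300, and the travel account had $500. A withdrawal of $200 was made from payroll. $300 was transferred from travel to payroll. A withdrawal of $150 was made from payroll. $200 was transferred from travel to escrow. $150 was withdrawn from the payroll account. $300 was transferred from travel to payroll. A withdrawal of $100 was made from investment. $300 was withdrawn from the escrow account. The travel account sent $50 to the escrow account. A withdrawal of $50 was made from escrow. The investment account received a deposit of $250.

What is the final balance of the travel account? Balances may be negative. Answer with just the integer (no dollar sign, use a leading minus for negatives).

Tracking account balances step by step:
Start: escrow=100, payroll=300, investment=300, travel=500
Event 1 (withdraw 200 from payroll): payroll: 300 - 200 = 100. Balances: escrow=100, payroll=100, investment=300, travel=500
Event 2 (transfer 300 travel -> payroll): travel: 500 - 300 = 200, payroll: 100 + 300 = 400. Balances: escrow=100, payroll=400, investment=300, travel=200
Event 3 (withdraw 150 from payroll): payroll: 400 - 150 = 250. Balances: escrow=100, payroll=250, investment=300, travel=200
Event 4 (transfer 200 travel -> escrow): travel: 200 - 200 = 0, escrow: 100 + 200 = 300. Balances: escrow=300, payroll=250, investment=300, travel=0
Event 5 (withdraw 150 from payroll): payroll: 250 - 150 = 100. Balances: escrow=300, payroll=100, investment=300, travel=0
Event 6 (transfer 300 travel -> payroll): travel: 0 - 300 = -300, payroll: 100 + 300 = 400. Balances: escrow=300, payroll=400, investment=300, travel=-300
Event 7 (withdraw 100 from investment): investment: 300 - 100 = 200. Balances: escrow=300, payroll=400, investment=200, travel=-300
Event 8 (withdraw 300 from escrow): escrow: 300 - 300 = 0. Balances: escrow=0, payroll=400, investment=200, travel=-300
Event 9 (transfer 50 travel -> escrow): travel: -300 - 50 = -350, escrow: 0 + 50 = 50. Balances: escrow=50, payroll=400, investment=200, travel=-350
Event 10 (withdraw 50 from escrow): escrow: 50 - 50 = 0. Balances: escrow=0, payroll=400, investment=200, travel=-350
Event 11 (deposit 250 to investment): investment: 200 + 250 = 450. Balances: escrow=0, payroll=400, investment=450, travel=-350

Final balance of travel: -350

Answer: -350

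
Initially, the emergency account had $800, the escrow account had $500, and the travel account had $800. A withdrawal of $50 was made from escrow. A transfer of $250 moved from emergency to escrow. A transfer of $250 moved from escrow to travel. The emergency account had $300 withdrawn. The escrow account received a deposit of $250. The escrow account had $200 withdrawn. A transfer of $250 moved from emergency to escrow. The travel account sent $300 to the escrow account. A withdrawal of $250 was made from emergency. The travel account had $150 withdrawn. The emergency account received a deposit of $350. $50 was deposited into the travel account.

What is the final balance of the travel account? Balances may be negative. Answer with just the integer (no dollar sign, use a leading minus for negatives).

Tracking account balances step by step:
Start: emergency=800, escrow=500, travel=800
Event 1 (withdraw 50 from escrow): escrow: 500 - 50 = 450. Balances: emergency=800, escrow=450, travel=800
Event 2 (transfer 250 emergency -> escrow): emergency: 800 - 250 = 550, escrow: 450 + 250 = 700. Balances: emergency=550, escrow=700, travel=800
Event 3 (transfer 250 escrow -> travel): escrow: 700 - 250 = 450, travel: 800 + 250 = 1050. Balances: emergency=550, escrow=450, travel=1050
Event 4 (withdraw 300 from emergency): emergency: 550 - 300 = 250. Balances: emergency=250, escrow=450, travel=1050
Event 5 (deposit 250 to escrow): escrow: 450 + 250 = 700. Balances: emergency=250, escrow=700, travel=1050
Event 6 (withdraw 200 from escrow): escrow: 700 - 200 = 500. Balances: emergency=250, escrow=500, travel=1050
Event 7 (transfer 250 emergency -> escrow): emergency: 250 - 250 = 0, escrow: 500 + 250 = 750. Balances: emergency=0, escrow=750, travel=1050
Event 8 (transfer 300 travel -> escrow): travel: 1050 - 300 = 750, escrow: 750 + 300 = 1050. Balances: emergency=0, escrow=1050, travel=750
Event 9 (withdraw 250 from emergency): emergency: 0 - 250 = -250. Balances: emergency=-250, escrow=1050, travel=750
Event 10 (withdraw 150 from travel): travel: 750 - 150 = 600. Balances: emergency=-250, escrow=1050, travel=600
Event 11 (deposit 350 to emergency): emergency: -250 + 350 = 100. Balances: emergency=100, escrow=1050, travel=600
Event 12 (deposit 50 to travel): travel: 600 + 50 = 650. Balances: emergency=100, escrow=1050, travel=650

Final balance of travel: 650

Answer: 650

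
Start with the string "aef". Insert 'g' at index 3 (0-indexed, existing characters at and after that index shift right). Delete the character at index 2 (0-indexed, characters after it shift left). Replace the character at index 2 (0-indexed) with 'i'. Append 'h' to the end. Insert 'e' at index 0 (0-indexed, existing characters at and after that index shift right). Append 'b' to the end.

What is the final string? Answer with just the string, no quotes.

Answer: eaeihb

Derivation:
Applying each edit step by step:
Start: "aef"
Op 1 (insert 'g' at idx 3): "aef" -> "aefg"
Op 2 (delete idx 2 = 'f'): "aefg" -> "aeg"
Op 3 (replace idx 2: 'g' -> 'i'): "aeg" -> "aei"
Op 4 (append 'h'): "aei" -> "aeih"
Op 5 (insert 'e' at idx 0): "aeih" -> "eaeih"
Op 6 (append 'b'): "eaeih" -> "eaeihb"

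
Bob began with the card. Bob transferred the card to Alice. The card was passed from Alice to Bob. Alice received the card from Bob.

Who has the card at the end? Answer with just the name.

Tracking the card through each event:
Start: Bob has the card.
After event 1: Alice has the card.
After event 2: Bob has the card.
After event 3: Alice has the card.

Answer: Alice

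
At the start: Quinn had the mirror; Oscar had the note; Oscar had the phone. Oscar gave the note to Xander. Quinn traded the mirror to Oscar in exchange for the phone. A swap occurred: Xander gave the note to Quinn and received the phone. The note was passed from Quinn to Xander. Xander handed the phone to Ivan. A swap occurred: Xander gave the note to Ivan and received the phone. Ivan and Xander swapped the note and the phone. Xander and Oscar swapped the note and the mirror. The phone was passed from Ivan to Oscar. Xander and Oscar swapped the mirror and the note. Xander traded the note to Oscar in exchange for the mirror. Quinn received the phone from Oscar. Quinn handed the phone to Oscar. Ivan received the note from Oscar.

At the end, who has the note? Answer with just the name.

Tracking all object holders:
Start: mirror:Quinn, note:Oscar, phone:Oscar
Event 1 (give note: Oscar -> Xander). State: mirror:Quinn, note:Xander, phone:Oscar
Event 2 (swap mirror<->phone: now mirror:Oscar, phone:Quinn). State: mirror:Oscar, note:Xander, phone:Quinn
Event 3 (swap note<->phone: now note:Quinn, phone:Xander). State: mirror:Oscar, note:Quinn, phone:Xander
Event 4 (give note: Quinn -> Xander). State: mirror:Oscar, note:Xander, phone:Xander
Event 5 (give phone: Xander -> Ivan). State: mirror:Oscar, note:Xander, phone:Ivan
Event 6 (swap note<->phone: now note:Ivan, phone:Xander). State: mirror:Oscar, note:Ivan, phone:Xander
Event 7 (swap note<->phone: now note:Xander, phone:Ivan). State: mirror:Oscar, note:Xander, phone:Ivan
Event 8 (swap note<->mirror: now note:Oscar, mirror:Xander). State: mirror:Xander, note:Oscar, phone:Ivan
Event 9 (give phone: Ivan -> Oscar). State: mirror:Xander, note:Oscar, phone:Oscar
Event 10 (swap mirror<->note: now mirror:Oscar, note:Xander). State: mirror:Oscar, note:Xander, phone:Oscar
Event 11 (swap note<->mirror: now note:Oscar, mirror:Xander). State: mirror:Xander, note:Oscar, phone:Oscar
Event 12 (give phone: Oscar -> Quinn). State: mirror:Xander, note:Oscar, phone:Quinn
Event 13 (give phone: Quinn -> Oscar). State: mirror:Xander, note:Oscar, phone:Oscar
Event 14 (give note: Oscar -> Ivan). State: mirror:Xander, note:Ivan, phone:Oscar

Final state: mirror:Xander, note:Ivan, phone:Oscar
The note is held by Ivan.

Answer: Ivan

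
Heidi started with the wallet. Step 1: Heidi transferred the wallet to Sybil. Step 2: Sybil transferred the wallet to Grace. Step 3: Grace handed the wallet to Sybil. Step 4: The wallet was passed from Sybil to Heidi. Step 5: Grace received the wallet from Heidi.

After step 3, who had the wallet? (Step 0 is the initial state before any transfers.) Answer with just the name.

Tracking the wallet holder through step 3:
After step 0 (start): Heidi
After step 1: Sybil
After step 2: Grace
After step 3: Sybil

At step 3, the holder is Sybil.

Answer: Sybil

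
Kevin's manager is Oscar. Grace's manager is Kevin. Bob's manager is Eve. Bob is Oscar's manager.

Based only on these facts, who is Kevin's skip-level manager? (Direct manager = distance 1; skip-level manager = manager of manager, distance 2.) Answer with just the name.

Answer: Bob

Derivation:
Reconstructing the manager chain from the given facts:
  Eve -> Bob -> Oscar -> Kevin -> Grace
(each arrow means 'manager of the next')
Positions in the chain (0 = top):
  position of Eve: 0
  position of Bob: 1
  position of Oscar: 2
  position of Kevin: 3
  position of Grace: 4

Kevin is at position 3; the skip-level manager is 2 steps up the chain, i.e. position 1: Bob.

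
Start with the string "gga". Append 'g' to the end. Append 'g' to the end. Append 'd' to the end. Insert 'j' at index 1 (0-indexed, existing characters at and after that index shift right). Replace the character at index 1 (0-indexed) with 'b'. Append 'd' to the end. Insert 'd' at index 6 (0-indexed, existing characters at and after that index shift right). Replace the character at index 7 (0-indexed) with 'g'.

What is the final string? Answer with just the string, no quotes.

Applying each edit step by step:
Start: "gga"
Op 1 (append 'g'): "gga" -> "ggag"
Op 2 (append 'g'): "ggag" -> "ggagg"
Op 3 (append 'd'): "ggagg" -> "ggaggd"
Op 4 (insert 'j' at idx 1): "ggaggd" -> "gjgaggd"
Op 5 (replace idx 1: 'j' -> 'b'): "gjgaggd" -> "gbgaggd"
Op 6 (append 'd'): "gbgaggd" -> "gbgaggdd"
Op 7 (insert 'd' at idx 6): "gbgaggdd" -> "gbgaggddd"
Op 8 (replace idx 7: 'd' -> 'g'): "gbgaggddd" -> "gbgaggdgd"

Answer: gbgaggdgd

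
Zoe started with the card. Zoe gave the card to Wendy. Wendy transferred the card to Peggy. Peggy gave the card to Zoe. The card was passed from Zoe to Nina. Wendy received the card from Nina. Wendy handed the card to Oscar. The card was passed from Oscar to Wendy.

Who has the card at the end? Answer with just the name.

Answer: Wendy

Derivation:
Tracking the card through each event:
Start: Zoe has the card.
After event 1: Wendy has the card.
After event 2: Peggy has the card.
After event 3: Zoe has the card.
After event 4: Nina has the card.
After event 5: Wendy has the card.
After event 6: Oscar has the card.
After event 7: Wendy has the card.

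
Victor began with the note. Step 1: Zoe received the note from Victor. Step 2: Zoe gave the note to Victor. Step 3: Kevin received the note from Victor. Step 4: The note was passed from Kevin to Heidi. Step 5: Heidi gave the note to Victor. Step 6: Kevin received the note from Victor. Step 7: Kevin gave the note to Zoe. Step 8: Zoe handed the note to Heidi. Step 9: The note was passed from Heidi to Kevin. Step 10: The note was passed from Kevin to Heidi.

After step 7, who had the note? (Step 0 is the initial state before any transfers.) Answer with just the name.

Tracking the note holder through step 7:
After step 0 (start): Victor
After step 1: Zoe
After step 2: Victor
After step 3: Kevin
After step 4: Heidi
After step 5: Victor
After step 6: Kevin
After step 7: Zoe

At step 7, the holder is Zoe.

Answer: Zoe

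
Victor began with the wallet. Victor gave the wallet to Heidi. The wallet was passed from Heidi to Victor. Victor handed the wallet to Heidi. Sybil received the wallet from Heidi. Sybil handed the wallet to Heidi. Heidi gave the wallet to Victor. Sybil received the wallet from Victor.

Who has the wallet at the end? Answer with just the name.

Tracking the wallet through each event:
Start: Victor has the wallet.
After event 1: Heidi has the wallet.
After event 2: Victor has the wallet.
After event 3: Heidi has the wallet.
After event 4: Sybil has the wallet.
After event 5: Heidi has the wallet.
After event 6: Victor has the wallet.
After event 7: Sybil has the wallet.

Answer: Sybil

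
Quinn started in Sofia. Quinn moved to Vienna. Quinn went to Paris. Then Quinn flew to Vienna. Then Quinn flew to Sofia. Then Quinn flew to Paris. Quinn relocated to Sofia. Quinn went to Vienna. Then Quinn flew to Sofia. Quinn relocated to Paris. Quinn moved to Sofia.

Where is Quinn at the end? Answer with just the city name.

Answer: Sofia

Derivation:
Tracking Quinn's location:
Start: Quinn is in Sofia.
After move 1: Sofia -> Vienna. Quinn is in Vienna.
After move 2: Vienna -> Paris. Quinn is in Paris.
After move 3: Paris -> Vienna. Quinn is in Vienna.
After move 4: Vienna -> Sofia. Quinn is in Sofia.
After move 5: Sofia -> Paris. Quinn is in Paris.
After move 6: Paris -> Sofia. Quinn is in Sofia.
After move 7: Sofia -> Vienna. Quinn is in Vienna.
After move 8: Vienna -> Sofia. Quinn is in Sofia.
After move 9: Sofia -> Paris. Quinn is in Paris.
After move 10: Paris -> Sofia. Quinn is in Sofia.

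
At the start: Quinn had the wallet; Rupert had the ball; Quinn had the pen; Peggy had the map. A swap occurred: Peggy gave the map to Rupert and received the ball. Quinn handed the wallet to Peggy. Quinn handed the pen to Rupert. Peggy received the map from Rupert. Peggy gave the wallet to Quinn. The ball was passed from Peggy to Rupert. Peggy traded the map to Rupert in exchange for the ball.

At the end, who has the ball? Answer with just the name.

Answer: Peggy

Derivation:
Tracking all object holders:
Start: wallet:Quinn, ball:Rupert, pen:Quinn, map:Peggy
Event 1 (swap map<->ball: now map:Rupert, ball:Peggy). State: wallet:Quinn, ball:Peggy, pen:Quinn, map:Rupert
Event 2 (give wallet: Quinn -> Peggy). State: wallet:Peggy, ball:Peggy, pen:Quinn, map:Rupert
Event 3 (give pen: Quinn -> Rupert). State: wallet:Peggy, ball:Peggy, pen:Rupert, map:Rupert
Event 4 (give map: Rupert -> Peggy). State: wallet:Peggy, ball:Peggy, pen:Rupert, map:Peggy
Event 5 (give wallet: Peggy -> Quinn). State: wallet:Quinn, ball:Peggy, pen:Rupert, map:Peggy
Event 6 (give ball: Peggy -> Rupert). State: wallet:Quinn, ball:Rupert, pen:Rupert, map:Peggy
Event 7 (swap map<->ball: now map:Rupert, ball:Peggy). State: wallet:Quinn, ball:Peggy, pen:Rupert, map:Rupert

Final state: wallet:Quinn, ball:Peggy, pen:Rupert, map:Rupert
The ball is held by Peggy.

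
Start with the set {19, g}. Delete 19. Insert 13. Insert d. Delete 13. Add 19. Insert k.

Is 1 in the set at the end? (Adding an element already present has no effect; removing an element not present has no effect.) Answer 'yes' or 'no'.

Answer: no

Derivation:
Tracking the set through each operation:
Start: {19, g}
Event 1 (remove 19): removed. Set: {g}
Event 2 (add 13): added. Set: {13, g}
Event 3 (add d): added. Set: {13, d, g}
Event 4 (remove 13): removed. Set: {d, g}
Event 5 (add 19): added. Set: {19, d, g}
Event 6 (add k): added. Set: {19, d, g, k}

Final set: {19, d, g, k} (size 4)
1 is NOT in the final set.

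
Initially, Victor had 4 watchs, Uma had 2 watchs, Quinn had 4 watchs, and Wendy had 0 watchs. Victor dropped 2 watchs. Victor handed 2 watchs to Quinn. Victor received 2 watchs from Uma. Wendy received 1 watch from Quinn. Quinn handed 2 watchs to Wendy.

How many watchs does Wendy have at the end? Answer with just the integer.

Answer: 3

Derivation:
Tracking counts step by step:
Start: Victor=4, Uma=2, Quinn=4, Wendy=0
Event 1 (Victor -2): Victor: 4 -> 2. State: Victor=2, Uma=2, Quinn=4, Wendy=0
Event 2 (Victor -> Quinn, 2): Victor: 2 -> 0, Quinn: 4 -> 6. State: Victor=0, Uma=2, Quinn=6, Wendy=0
Event 3 (Uma -> Victor, 2): Uma: 2 -> 0, Victor: 0 -> 2. State: Victor=2, Uma=0, Quinn=6, Wendy=0
Event 4 (Quinn -> Wendy, 1): Quinn: 6 -> 5, Wendy: 0 -> 1. State: Victor=2, Uma=0, Quinn=5, Wendy=1
Event 5 (Quinn -> Wendy, 2): Quinn: 5 -> 3, Wendy: 1 -> 3. State: Victor=2, Uma=0, Quinn=3, Wendy=3

Wendy's final count: 3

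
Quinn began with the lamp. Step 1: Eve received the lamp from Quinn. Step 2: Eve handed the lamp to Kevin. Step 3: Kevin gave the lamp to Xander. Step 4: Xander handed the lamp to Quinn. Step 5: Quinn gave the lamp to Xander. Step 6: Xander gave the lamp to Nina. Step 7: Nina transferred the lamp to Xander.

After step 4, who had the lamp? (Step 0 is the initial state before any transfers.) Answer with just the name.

Tracking the lamp holder through step 4:
After step 0 (start): Quinn
After step 1: Eve
After step 2: Kevin
After step 3: Xander
After step 4: Quinn

At step 4, the holder is Quinn.

Answer: Quinn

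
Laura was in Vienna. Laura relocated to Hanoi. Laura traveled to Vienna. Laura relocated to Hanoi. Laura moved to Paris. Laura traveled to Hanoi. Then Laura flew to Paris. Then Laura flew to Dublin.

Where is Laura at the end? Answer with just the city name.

Answer: Dublin

Derivation:
Tracking Laura's location:
Start: Laura is in Vienna.
After move 1: Vienna -> Hanoi. Laura is in Hanoi.
After move 2: Hanoi -> Vienna. Laura is in Vienna.
After move 3: Vienna -> Hanoi. Laura is in Hanoi.
After move 4: Hanoi -> Paris. Laura is in Paris.
After move 5: Paris -> Hanoi. Laura is in Hanoi.
After move 6: Hanoi -> Paris. Laura is in Paris.
After move 7: Paris -> Dublin. Laura is in Dublin.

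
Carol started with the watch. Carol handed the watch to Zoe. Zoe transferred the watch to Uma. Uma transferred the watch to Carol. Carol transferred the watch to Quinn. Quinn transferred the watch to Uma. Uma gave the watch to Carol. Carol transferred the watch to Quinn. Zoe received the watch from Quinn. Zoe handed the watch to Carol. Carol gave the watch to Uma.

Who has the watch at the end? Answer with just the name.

Tracking the watch through each event:
Start: Carol has the watch.
After event 1: Zoe has the watch.
After event 2: Uma has the watch.
After event 3: Carol has the watch.
After event 4: Quinn has the watch.
After event 5: Uma has the watch.
After event 6: Carol has the watch.
After event 7: Quinn has the watch.
After event 8: Zoe has the watch.
After event 9: Carol has the watch.
After event 10: Uma has the watch.

Answer: Uma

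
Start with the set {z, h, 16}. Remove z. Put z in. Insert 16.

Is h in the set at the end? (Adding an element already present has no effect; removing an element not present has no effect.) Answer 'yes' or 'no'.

Tracking the set through each operation:
Start: {16, h, z}
Event 1 (remove z): removed. Set: {16, h}
Event 2 (add z): added. Set: {16, h, z}
Event 3 (add 16): already present, no change. Set: {16, h, z}

Final set: {16, h, z} (size 3)
h is in the final set.

Answer: yes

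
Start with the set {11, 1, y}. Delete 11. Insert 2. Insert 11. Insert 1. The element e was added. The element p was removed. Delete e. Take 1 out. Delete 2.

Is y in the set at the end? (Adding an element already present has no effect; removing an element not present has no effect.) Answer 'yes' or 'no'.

Answer: yes

Derivation:
Tracking the set through each operation:
Start: {1, 11, y}
Event 1 (remove 11): removed. Set: {1, y}
Event 2 (add 2): added. Set: {1, 2, y}
Event 3 (add 11): added. Set: {1, 11, 2, y}
Event 4 (add 1): already present, no change. Set: {1, 11, 2, y}
Event 5 (add e): added. Set: {1, 11, 2, e, y}
Event 6 (remove p): not present, no change. Set: {1, 11, 2, e, y}
Event 7 (remove e): removed. Set: {1, 11, 2, y}
Event 8 (remove 1): removed. Set: {11, 2, y}
Event 9 (remove 2): removed. Set: {11, y}

Final set: {11, y} (size 2)
y is in the final set.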